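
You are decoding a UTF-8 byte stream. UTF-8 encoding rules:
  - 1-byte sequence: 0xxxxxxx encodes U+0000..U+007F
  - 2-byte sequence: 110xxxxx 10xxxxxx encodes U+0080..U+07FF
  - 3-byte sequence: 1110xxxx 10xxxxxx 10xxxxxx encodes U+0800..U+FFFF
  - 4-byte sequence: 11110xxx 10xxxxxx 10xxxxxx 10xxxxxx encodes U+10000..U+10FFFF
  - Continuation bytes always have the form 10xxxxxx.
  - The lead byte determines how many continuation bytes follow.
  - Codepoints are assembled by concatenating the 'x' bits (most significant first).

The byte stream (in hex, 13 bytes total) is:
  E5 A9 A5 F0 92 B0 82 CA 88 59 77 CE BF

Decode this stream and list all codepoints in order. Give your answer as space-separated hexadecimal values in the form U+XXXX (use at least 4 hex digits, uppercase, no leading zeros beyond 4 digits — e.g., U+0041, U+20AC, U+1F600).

Byte[0]=E5: 3-byte lead, need 2 cont bytes. acc=0x5
Byte[1]=A9: continuation. acc=(acc<<6)|0x29=0x169
Byte[2]=A5: continuation. acc=(acc<<6)|0x25=0x5A65
Completed: cp=U+5A65 (starts at byte 0)
Byte[3]=F0: 4-byte lead, need 3 cont bytes. acc=0x0
Byte[4]=92: continuation. acc=(acc<<6)|0x12=0x12
Byte[5]=B0: continuation. acc=(acc<<6)|0x30=0x4B0
Byte[6]=82: continuation. acc=(acc<<6)|0x02=0x12C02
Completed: cp=U+12C02 (starts at byte 3)
Byte[7]=CA: 2-byte lead, need 1 cont bytes. acc=0xA
Byte[8]=88: continuation. acc=(acc<<6)|0x08=0x288
Completed: cp=U+0288 (starts at byte 7)
Byte[9]=59: 1-byte ASCII. cp=U+0059
Byte[10]=77: 1-byte ASCII. cp=U+0077
Byte[11]=CE: 2-byte lead, need 1 cont bytes. acc=0xE
Byte[12]=BF: continuation. acc=(acc<<6)|0x3F=0x3BF
Completed: cp=U+03BF (starts at byte 11)

Answer: U+5A65 U+12C02 U+0288 U+0059 U+0077 U+03BF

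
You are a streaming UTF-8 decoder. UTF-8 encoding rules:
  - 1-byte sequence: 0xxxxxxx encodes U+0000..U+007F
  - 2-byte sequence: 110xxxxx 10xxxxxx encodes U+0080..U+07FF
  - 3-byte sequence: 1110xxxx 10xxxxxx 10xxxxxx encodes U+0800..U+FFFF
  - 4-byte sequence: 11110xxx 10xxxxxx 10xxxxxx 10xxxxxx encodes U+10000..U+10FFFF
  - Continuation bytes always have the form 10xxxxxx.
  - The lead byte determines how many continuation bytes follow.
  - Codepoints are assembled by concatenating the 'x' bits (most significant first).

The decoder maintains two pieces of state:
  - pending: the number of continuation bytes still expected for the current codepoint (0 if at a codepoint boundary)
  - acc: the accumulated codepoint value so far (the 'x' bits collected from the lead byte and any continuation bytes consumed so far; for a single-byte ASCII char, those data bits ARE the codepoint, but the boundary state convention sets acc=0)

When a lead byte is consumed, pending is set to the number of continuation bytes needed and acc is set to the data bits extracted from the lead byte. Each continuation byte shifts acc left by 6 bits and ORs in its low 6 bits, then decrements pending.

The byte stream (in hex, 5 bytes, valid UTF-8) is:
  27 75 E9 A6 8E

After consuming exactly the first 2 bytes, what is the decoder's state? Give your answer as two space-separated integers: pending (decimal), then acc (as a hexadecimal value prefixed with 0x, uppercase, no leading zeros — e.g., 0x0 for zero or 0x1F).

Byte[0]=27: 1-byte. pending=0, acc=0x0
Byte[1]=75: 1-byte. pending=0, acc=0x0

Answer: 0 0x0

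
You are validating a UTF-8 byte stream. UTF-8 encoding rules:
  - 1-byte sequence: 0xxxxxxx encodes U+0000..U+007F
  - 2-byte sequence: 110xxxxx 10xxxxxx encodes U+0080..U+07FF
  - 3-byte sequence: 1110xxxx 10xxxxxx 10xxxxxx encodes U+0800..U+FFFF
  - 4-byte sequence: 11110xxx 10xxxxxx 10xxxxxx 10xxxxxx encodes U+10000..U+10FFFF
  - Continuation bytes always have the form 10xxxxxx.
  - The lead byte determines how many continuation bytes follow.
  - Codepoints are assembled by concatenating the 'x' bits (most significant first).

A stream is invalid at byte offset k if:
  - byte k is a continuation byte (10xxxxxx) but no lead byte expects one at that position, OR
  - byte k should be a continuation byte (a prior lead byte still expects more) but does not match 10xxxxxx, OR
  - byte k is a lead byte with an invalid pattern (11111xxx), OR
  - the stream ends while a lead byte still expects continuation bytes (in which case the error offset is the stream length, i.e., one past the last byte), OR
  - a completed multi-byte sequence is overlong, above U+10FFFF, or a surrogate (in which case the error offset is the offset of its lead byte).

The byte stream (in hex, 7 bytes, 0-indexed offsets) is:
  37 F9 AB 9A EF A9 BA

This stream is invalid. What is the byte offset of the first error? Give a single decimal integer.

Byte[0]=37: 1-byte ASCII. cp=U+0037
Byte[1]=F9: INVALID lead byte (not 0xxx/110x/1110/11110)

Answer: 1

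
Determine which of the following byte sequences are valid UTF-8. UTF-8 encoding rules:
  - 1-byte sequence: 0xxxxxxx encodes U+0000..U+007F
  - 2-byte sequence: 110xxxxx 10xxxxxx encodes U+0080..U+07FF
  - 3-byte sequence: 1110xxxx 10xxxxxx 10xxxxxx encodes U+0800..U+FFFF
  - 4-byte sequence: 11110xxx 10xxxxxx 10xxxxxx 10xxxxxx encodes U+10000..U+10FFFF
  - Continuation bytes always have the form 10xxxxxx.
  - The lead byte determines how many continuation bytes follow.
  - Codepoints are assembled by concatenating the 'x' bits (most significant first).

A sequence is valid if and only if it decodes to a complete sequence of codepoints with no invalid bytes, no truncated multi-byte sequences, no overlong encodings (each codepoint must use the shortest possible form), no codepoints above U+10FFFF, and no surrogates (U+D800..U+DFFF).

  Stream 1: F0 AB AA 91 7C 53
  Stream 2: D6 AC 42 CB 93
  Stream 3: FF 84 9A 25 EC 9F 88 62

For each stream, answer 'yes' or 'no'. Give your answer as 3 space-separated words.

Answer: yes yes no

Derivation:
Stream 1: decodes cleanly. VALID
Stream 2: decodes cleanly. VALID
Stream 3: error at byte offset 0. INVALID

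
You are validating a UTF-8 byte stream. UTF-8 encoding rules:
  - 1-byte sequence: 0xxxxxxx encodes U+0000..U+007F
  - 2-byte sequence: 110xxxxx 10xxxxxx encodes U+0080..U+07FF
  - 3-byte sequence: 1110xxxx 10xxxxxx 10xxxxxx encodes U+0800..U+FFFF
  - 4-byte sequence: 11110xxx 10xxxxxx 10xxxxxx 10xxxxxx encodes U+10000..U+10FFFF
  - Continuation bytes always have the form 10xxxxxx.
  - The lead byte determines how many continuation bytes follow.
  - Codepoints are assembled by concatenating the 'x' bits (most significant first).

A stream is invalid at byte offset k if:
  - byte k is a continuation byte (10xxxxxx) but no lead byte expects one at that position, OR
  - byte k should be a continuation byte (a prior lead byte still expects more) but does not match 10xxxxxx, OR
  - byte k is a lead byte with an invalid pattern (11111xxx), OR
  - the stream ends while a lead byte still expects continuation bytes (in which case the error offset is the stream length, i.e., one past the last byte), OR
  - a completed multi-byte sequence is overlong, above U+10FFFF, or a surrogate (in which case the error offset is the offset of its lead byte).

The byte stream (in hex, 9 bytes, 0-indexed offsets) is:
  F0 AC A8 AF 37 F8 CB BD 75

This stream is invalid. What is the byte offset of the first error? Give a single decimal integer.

Answer: 5

Derivation:
Byte[0]=F0: 4-byte lead, need 3 cont bytes. acc=0x0
Byte[1]=AC: continuation. acc=(acc<<6)|0x2C=0x2C
Byte[2]=A8: continuation. acc=(acc<<6)|0x28=0xB28
Byte[3]=AF: continuation. acc=(acc<<6)|0x2F=0x2CA2F
Completed: cp=U+2CA2F (starts at byte 0)
Byte[4]=37: 1-byte ASCII. cp=U+0037
Byte[5]=F8: INVALID lead byte (not 0xxx/110x/1110/11110)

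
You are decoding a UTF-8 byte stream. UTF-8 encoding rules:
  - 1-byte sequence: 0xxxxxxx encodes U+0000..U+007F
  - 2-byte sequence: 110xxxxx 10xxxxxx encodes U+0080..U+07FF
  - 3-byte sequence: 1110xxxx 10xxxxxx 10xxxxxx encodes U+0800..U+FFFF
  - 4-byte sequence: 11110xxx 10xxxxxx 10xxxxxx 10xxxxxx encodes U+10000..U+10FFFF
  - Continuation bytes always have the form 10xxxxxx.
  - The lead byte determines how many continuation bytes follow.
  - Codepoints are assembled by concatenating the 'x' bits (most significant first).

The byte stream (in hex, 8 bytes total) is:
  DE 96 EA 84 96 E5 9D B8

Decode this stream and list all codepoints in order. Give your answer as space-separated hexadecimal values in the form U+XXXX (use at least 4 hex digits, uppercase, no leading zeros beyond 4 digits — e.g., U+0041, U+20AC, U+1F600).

Byte[0]=DE: 2-byte lead, need 1 cont bytes. acc=0x1E
Byte[1]=96: continuation. acc=(acc<<6)|0x16=0x796
Completed: cp=U+0796 (starts at byte 0)
Byte[2]=EA: 3-byte lead, need 2 cont bytes. acc=0xA
Byte[3]=84: continuation. acc=(acc<<6)|0x04=0x284
Byte[4]=96: continuation. acc=(acc<<6)|0x16=0xA116
Completed: cp=U+A116 (starts at byte 2)
Byte[5]=E5: 3-byte lead, need 2 cont bytes. acc=0x5
Byte[6]=9D: continuation. acc=(acc<<6)|0x1D=0x15D
Byte[7]=B8: continuation. acc=(acc<<6)|0x38=0x5778
Completed: cp=U+5778 (starts at byte 5)

Answer: U+0796 U+A116 U+5778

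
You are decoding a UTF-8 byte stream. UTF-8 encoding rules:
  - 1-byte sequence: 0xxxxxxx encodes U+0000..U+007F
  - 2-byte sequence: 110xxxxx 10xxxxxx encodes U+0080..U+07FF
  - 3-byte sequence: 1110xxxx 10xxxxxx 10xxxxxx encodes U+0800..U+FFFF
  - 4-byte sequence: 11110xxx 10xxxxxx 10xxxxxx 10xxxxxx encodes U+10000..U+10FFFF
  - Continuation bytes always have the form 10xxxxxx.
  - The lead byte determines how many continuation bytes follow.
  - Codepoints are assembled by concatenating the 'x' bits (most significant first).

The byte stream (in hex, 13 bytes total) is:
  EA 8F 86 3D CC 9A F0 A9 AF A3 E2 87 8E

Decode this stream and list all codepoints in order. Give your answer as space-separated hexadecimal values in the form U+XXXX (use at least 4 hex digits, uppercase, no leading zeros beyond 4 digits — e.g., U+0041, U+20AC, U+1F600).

Answer: U+A3C6 U+003D U+031A U+29BE3 U+21CE

Derivation:
Byte[0]=EA: 3-byte lead, need 2 cont bytes. acc=0xA
Byte[1]=8F: continuation. acc=(acc<<6)|0x0F=0x28F
Byte[2]=86: continuation. acc=(acc<<6)|0x06=0xA3C6
Completed: cp=U+A3C6 (starts at byte 0)
Byte[3]=3D: 1-byte ASCII. cp=U+003D
Byte[4]=CC: 2-byte lead, need 1 cont bytes. acc=0xC
Byte[5]=9A: continuation. acc=(acc<<6)|0x1A=0x31A
Completed: cp=U+031A (starts at byte 4)
Byte[6]=F0: 4-byte lead, need 3 cont bytes. acc=0x0
Byte[7]=A9: continuation. acc=(acc<<6)|0x29=0x29
Byte[8]=AF: continuation. acc=(acc<<6)|0x2F=0xA6F
Byte[9]=A3: continuation. acc=(acc<<6)|0x23=0x29BE3
Completed: cp=U+29BE3 (starts at byte 6)
Byte[10]=E2: 3-byte lead, need 2 cont bytes. acc=0x2
Byte[11]=87: continuation. acc=(acc<<6)|0x07=0x87
Byte[12]=8E: continuation. acc=(acc<<6)|0x0E=0x21CE
Completed: cp=U+21CE (starts at byte 10)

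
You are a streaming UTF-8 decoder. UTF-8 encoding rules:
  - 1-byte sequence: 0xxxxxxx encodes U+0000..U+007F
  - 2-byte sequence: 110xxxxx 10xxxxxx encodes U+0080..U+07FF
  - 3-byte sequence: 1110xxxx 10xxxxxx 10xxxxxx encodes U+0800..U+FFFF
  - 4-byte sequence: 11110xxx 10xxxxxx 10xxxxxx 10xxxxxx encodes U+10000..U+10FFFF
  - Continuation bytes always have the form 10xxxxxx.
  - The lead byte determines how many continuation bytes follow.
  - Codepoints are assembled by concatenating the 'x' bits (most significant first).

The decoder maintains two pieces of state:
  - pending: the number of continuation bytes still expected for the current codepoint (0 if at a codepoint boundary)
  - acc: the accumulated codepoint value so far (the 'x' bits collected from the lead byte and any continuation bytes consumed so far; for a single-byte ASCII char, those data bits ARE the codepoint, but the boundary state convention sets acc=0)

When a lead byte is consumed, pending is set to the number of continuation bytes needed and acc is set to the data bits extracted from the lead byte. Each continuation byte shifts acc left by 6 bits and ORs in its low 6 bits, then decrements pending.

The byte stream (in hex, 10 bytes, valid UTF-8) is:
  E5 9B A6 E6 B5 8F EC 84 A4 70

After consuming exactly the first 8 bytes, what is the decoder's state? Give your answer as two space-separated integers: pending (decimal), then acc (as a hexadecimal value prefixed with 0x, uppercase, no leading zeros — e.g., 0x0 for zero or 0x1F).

Byte[0]=E5: 3-byte lead. pending=2, acc=0x5
Byte[1]=9B: continuation. acc=(acc<<6)|0x1B=0x15B, pending=1
Byte[2]=A6: continuation. acc=(acc<<6)|0x26=0x56E6, pending=0
Byte[3]=E6: 3-byte lead. pending=2, acc=0x6
Byte[4]=B5: continuation. acc=(acc<<6)|0x35=0x1B5, pending=1
Byte[5]=8F: continuation. acc=(acc<<6)|0x0F=0x6D4F, pending=0
Byte[6]=EC: 3-byte lead. pending=2, acc=0xC
Byte[7]=84: continuation. acc=(acc<<6)|0x04=0x304, pending=1

Answer: 1 0x304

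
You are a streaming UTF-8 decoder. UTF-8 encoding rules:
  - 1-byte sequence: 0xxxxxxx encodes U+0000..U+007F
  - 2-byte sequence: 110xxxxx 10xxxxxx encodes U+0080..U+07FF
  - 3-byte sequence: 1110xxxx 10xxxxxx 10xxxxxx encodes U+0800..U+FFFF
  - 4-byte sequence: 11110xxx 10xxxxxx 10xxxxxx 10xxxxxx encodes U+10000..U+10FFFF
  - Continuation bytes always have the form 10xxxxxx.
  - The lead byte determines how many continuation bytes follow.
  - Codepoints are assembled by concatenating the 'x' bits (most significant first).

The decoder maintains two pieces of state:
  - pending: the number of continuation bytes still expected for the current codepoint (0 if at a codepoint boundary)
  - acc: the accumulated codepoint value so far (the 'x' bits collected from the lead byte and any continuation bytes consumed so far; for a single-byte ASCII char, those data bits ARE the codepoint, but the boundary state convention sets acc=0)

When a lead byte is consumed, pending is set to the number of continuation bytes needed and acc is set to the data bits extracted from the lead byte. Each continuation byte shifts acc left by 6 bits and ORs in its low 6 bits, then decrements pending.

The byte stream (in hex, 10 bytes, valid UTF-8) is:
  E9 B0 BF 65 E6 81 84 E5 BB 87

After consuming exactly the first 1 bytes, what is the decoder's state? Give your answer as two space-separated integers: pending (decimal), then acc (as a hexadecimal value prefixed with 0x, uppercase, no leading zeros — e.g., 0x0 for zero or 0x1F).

Byte[0]=E9: 3-byte lead. pending=2, acc=0x9

Answer: 2 0x9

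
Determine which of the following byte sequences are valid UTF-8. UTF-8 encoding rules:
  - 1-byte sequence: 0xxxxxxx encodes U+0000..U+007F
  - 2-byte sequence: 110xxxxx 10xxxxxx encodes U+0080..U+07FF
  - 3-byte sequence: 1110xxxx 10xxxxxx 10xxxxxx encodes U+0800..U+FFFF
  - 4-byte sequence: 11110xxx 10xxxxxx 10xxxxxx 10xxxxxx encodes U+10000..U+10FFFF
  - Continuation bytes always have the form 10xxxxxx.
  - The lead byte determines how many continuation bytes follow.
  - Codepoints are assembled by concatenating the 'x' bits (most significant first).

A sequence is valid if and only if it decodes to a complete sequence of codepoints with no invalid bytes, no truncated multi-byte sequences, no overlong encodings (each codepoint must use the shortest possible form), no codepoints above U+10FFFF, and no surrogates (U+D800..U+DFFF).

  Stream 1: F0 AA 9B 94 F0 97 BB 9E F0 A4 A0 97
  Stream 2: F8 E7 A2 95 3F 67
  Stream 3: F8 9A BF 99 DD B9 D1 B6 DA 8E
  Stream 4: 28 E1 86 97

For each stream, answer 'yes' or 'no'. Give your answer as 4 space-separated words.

Answer: yes no no yes

Derivation:
Stream 1: decodes cleanly. VALID
Stream 2: error at byte offset 0. INVALID
Stream 3: error at byte offset 0. INVALID
Stream 4: decodes cleanly. VALID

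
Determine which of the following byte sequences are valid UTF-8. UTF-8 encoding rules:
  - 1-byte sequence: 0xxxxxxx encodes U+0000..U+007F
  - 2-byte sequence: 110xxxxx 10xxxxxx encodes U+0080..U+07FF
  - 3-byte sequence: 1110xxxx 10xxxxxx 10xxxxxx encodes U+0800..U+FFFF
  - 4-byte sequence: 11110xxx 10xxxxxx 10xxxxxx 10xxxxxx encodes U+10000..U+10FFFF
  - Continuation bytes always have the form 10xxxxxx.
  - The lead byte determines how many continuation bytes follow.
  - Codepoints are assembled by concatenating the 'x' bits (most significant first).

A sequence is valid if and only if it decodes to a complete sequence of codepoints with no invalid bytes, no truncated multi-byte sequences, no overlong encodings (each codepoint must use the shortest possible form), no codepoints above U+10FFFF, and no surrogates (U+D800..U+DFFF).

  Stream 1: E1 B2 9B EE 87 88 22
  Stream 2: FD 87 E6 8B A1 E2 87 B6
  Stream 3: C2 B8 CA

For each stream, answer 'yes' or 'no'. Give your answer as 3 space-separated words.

Stream 1: decodes cleanly. VALID
Stream 2: error at byte offset 0. INVALID
Stream 3: error at byte offset 3. INVALID

Answer: yes no no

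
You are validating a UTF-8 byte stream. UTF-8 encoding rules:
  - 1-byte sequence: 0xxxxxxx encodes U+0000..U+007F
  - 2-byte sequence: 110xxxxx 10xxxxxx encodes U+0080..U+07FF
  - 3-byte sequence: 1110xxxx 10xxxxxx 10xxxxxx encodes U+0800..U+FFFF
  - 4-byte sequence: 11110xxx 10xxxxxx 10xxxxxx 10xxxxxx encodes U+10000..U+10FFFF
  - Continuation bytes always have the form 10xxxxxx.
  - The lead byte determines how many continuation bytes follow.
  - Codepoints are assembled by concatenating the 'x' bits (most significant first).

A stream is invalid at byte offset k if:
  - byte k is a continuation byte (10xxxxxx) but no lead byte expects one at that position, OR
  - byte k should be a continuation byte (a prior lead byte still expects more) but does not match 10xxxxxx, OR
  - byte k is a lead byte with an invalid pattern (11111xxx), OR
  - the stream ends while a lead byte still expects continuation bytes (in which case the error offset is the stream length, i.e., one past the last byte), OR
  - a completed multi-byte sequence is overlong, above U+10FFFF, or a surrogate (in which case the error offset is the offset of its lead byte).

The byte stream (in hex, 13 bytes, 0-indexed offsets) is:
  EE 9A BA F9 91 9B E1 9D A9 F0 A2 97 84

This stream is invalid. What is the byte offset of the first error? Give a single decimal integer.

Byte[0]=EE: 3-byte lead, need 2 cont bytes. acc=0xE
Byte[1]=9A: continuation. acc=(acc<<6)|0x1A=0x39A
Byte[2]=BA: continuation. acc=(acc<<6)|0x3A=0xE6BA
Completed: cp=U+E6BA (starts at byte 0)
Byte[3]=F9: INVALID lead byte (not 0xxx/110x/1110/11110)

Answer: 3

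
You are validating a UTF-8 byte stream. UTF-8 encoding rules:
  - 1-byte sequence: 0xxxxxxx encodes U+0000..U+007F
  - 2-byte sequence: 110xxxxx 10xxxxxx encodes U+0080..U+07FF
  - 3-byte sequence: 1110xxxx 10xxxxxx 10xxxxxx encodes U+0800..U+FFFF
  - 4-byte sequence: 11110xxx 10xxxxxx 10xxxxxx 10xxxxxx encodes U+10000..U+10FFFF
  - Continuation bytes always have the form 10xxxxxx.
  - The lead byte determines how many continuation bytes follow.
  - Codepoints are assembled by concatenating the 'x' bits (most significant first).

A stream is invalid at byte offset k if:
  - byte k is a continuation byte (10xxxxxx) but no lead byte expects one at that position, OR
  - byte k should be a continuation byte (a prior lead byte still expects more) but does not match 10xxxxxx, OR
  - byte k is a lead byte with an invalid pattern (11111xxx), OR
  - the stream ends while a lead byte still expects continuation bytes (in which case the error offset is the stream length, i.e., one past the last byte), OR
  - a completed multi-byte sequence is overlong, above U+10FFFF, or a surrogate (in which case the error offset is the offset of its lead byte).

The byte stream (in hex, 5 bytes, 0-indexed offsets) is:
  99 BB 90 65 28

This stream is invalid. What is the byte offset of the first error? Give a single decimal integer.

Byte[0]=99: INVALID lead byte (not 0xxx/110x/1110/11110)

Answer: 0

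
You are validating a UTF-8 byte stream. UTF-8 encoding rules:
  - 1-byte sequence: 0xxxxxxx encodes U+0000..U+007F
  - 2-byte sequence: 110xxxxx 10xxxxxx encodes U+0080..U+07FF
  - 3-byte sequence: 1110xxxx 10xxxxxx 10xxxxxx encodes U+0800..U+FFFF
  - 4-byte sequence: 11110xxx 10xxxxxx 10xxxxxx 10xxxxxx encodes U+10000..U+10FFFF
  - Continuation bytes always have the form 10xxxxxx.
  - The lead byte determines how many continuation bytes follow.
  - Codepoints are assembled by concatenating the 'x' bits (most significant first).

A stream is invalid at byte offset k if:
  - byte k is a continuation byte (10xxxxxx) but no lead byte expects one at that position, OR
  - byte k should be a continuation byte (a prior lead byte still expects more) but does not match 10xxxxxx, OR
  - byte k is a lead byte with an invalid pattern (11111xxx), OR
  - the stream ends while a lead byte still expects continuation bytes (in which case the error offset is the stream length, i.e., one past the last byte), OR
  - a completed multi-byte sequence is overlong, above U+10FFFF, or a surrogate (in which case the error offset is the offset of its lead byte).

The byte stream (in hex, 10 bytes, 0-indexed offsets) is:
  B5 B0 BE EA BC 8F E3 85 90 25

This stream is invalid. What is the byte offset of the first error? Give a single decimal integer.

Byte[0]=B5: INVALID lead byte (not 0xxx/110x/1110/11110)

Answer: 0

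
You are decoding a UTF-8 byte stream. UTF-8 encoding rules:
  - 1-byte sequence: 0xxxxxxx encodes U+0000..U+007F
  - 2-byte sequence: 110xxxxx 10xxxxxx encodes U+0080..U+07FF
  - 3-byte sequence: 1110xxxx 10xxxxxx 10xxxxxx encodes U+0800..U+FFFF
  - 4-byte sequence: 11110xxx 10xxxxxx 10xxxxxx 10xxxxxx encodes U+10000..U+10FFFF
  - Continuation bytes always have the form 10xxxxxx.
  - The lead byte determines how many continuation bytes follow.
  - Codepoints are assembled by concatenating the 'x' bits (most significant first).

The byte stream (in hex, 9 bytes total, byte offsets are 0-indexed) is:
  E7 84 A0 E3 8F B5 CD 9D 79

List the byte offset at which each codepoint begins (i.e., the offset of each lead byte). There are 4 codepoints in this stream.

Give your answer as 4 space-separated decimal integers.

Byte[0]=E7: 3-byte lead, need 2 cont bytes. acc=0x7
Byte[1]=84: continuation. acc=(acc<<6)|0x04=0x1C4
Byte[2]=A0: continuation. acc=(acc<<6)|0x20=0x7120
Completed: cp=U+7120 (starts at byte 0)
Byte[3]=E3: 3-byte lead, need 2 cont bytes. acc=0x3
Byte[4]=8F: continuation. acc=(acc<<6)|0x0F=0xCF
Byte[5]=B5: continuation. acc=(acc<<6)|0x35=0x33F5
Completed: cp=U+33F5 (starts at byte 3)
Byte[6]=CD: 2-byte lead, need 1 cont bytes. acc=0xD
Byte[7]=9D: continuation. acc=(acc<<6)|0x1D=0x35D
Completed: cp=U+035D (starts at byte 6)
Byte[8]=79: 1-byte ASCII. cp=U+0079

Answer: 0 3 6 8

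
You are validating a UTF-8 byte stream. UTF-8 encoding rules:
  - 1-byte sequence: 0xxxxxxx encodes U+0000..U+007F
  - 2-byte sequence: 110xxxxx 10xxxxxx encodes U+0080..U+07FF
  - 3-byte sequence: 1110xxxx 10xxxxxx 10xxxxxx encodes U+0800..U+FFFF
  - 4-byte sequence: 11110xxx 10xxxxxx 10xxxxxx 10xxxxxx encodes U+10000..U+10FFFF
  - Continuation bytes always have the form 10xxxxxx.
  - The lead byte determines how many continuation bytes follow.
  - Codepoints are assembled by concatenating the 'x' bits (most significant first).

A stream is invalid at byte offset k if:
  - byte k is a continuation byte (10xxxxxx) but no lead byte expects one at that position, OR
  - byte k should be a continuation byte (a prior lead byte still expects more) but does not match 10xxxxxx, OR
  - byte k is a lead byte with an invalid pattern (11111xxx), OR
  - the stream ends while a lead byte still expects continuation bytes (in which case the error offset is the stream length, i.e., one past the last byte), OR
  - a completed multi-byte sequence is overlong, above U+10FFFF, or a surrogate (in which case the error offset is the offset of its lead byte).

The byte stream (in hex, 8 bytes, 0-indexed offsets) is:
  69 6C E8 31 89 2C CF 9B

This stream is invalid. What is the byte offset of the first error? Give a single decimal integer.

Byte[0]=69: 1-byte ASCII. cp=U+0069
Byte[1]=6C: 1-byte ASCII. cp=U+006C
Byte[2]=E8: 3-byte lead, need 2 cont bytes. acc=0x8
Byte[3]=31: expected 10xxxxxx continuation. INVALID

Answer: 3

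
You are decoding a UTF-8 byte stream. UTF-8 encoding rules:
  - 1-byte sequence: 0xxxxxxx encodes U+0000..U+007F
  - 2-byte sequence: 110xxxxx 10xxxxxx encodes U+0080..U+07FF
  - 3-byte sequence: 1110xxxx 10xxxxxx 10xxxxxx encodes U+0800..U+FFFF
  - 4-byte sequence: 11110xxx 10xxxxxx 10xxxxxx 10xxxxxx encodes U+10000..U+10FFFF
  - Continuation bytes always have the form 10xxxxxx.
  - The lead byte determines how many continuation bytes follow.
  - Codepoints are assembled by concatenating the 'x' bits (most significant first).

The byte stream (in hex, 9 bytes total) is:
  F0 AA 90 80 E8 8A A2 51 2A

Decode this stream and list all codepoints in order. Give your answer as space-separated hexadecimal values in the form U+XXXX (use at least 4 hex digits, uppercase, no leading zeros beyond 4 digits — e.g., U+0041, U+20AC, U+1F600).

Byte[0]=F0: 4-byte lead, need 3 cont bytes. acc=0x0
Byte[1]=AA: continuation. acc=(acc<<6)|0x2A=0x2A
Byte[2]=90: continuation. acc=(acc<<6)|0x10=0xA90
Byte[3]=80: continuation. acc=(acc<<6)|0x00=0x2A400
Completed: cp=U+2A400 (starts at byte 0)
Byte[4]=E8: 3-byte lead, need 2 cont bytes. acc=0x8
Byte[5]=8A: continuation. acc=(acc<<6)|0x0A=0x20A
Byte[6]=A2: continuation. acc=(acc<<6)|0x22=0x82A2
Completed: cp=U+82A2 (starts at byte 4)
Byte[7]=51: 1-byte ASCII. cp=U+0051
Byte[8]=2A: 1-byte ASCII. cp=U+002A

Answer: U+2A400 U+82A2 U+0051 U+002A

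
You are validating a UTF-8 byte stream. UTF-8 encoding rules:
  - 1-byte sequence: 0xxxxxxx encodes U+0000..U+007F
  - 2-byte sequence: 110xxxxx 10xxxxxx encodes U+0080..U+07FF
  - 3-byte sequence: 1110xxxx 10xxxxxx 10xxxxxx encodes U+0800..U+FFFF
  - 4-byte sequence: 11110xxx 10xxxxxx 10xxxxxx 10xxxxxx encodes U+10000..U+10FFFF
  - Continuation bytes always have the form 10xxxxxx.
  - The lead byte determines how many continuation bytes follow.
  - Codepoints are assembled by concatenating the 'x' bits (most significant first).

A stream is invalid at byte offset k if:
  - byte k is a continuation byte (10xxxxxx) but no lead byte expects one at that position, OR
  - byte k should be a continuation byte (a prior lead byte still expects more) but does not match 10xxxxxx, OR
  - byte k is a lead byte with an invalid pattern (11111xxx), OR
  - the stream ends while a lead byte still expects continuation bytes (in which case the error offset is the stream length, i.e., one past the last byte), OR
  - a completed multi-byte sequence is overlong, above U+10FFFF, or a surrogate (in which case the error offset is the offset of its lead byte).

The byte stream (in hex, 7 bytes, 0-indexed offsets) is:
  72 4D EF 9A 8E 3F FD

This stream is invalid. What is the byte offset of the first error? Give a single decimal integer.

Byte[0]=72: 1-byte ASCII. cp=U+0072
Byte[1]=4D: 1-byte ASCII. cp=U+004D
Byte[2]=EF: 3-byte lead, need 2 cont bytes. acc=0xF
Byte[3]=9A: continuation. acc=(acc<<6)|0x1A=0x3DA
Byte[4]=8E: continuation. acc=(acc<<6)|0x0E=0xF68E
Completed: cp=U+F68E (starts at byte 2)
Byte[5]=3F: 1-byte ASCII. cp=U+003F
Byte[6]=FD: INVALID lead byte (not 0xxx/110x/1110/11110)

Answer: 6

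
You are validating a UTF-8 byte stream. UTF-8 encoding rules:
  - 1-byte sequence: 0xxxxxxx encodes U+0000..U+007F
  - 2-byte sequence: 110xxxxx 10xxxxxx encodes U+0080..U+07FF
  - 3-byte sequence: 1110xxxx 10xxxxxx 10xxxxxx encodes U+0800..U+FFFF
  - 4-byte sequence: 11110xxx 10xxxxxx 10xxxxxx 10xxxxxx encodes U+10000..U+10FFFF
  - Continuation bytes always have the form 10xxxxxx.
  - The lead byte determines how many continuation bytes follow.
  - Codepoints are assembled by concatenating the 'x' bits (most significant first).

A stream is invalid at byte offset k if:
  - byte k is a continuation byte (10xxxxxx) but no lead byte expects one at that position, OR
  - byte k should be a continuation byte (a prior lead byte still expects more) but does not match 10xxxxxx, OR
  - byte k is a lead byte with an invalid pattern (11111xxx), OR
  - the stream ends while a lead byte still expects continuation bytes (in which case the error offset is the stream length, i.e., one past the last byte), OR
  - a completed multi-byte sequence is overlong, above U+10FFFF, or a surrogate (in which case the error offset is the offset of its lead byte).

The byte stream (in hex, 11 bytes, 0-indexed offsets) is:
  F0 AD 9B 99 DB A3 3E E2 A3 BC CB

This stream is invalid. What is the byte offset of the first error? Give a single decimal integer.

Byte[0]=F0: 4-byte lead, need 3 cont bytes. acc=0x0
Byte[1]=AD: continuation. acc=(acc<<6)|0x2D=0x2D
Byte[2]=9B: continuation. acc=(acc<<6)|0x1B=0xB5B
Byte[3]=99: continuation. acc=(acc<<6)|0x19=0x2D6D9
Completed: cp=U+2D6D9 (starts at byte 0)
Byte[4]=DB: 2-byte lead, need 1 cont bytes. acc=0x1B
Byte[5]=A3: continuation. acc=(acc<<6)|0x23=0x6E3
Completed: cp=U+06E3 (starts at byte 4)
Byte[6]=3E: 1-byte ASCII. cp=U+003E
Byte[7]=E2: 3-byte lead, need 2 cont bytes. acc=0x2
Byte[8]=A3: continuation. acc=(acc<<6)|0x23=0xA3
Byte[9]=BC: continuation. acc=(acc<<6)|0x3C=0x28FC
Completed: cp=U+28FC (starts at byte 7)
Byte[10]=CB: 2-byte lead, need 1 cont bytes. acc=0xB
Byte[11]: stream ended, expected continuation. INVALID

Answer: 11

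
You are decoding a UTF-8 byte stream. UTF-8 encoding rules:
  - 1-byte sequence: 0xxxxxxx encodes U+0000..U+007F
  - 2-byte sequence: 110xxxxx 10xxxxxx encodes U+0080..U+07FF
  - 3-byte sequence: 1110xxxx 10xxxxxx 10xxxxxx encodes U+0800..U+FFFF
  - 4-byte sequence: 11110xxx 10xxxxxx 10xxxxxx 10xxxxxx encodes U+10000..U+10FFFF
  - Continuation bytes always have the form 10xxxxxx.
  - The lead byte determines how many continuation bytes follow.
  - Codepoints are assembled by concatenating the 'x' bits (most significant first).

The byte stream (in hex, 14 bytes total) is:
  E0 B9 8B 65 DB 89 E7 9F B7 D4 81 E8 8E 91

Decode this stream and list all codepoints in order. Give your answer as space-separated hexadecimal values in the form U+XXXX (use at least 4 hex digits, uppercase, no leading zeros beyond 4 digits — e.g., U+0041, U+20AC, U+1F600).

Answer: U+0E4B U+0065 U+06C9 U+77F7 U+0501 U+8391

Derivation:
Byte[0]=E0: 3-byte lead, need 2 cont bytes. acc=0x0
Byte[1]=B9: continuation. acc=(acc<<6)|0x39=0x39
Byte[2]=8B: continuation. acc=(acc<<6)|0x0B=0xE4B
Completed: cp=U+0E4B (starts at byte 0)
Byte[3]=65: 1-byte ASCII. cp=U+0065
Byte[4]=DB: 2-byte lead, need 1 cont bytes. acc=0x1B
Byte[5]=89: continuation. acc=(acc<<6)|0x09=0x6C9
Completed: cp=U+06C9 (starts at byte 4)
Byte[6]=E7: 3-byte lead, need 2 cont bytes. acc=0x7
Byte[7]=9F: continuation. acc=(acc<<6)|0x1F=0x1DF
Byte[8]=B7: continuation. acc=(acc<<6)|0x37=0x77F7
Completed: cp=U+77F7 (starts at byte 6)
Byte[9]=D4: 2-byte lead, need 1 cont bytes. acc=0x14
Byte[10]=81: continuation. acc=(acc<<6)|0x01=0x501
Completed: cp=U+0501 (starts at byte 9)
Byte[11]=E8: 3-byte lead, need 2 cont bytes. acc=0x8
Byte[12]=8E: continuation. acc=(acc<<6)|0x0E=0x20E
Byte[13]=91: continuation. acc=(acc<<6)|0x11=0x8391
Completed: cp=U+8391 (starts at byte 11)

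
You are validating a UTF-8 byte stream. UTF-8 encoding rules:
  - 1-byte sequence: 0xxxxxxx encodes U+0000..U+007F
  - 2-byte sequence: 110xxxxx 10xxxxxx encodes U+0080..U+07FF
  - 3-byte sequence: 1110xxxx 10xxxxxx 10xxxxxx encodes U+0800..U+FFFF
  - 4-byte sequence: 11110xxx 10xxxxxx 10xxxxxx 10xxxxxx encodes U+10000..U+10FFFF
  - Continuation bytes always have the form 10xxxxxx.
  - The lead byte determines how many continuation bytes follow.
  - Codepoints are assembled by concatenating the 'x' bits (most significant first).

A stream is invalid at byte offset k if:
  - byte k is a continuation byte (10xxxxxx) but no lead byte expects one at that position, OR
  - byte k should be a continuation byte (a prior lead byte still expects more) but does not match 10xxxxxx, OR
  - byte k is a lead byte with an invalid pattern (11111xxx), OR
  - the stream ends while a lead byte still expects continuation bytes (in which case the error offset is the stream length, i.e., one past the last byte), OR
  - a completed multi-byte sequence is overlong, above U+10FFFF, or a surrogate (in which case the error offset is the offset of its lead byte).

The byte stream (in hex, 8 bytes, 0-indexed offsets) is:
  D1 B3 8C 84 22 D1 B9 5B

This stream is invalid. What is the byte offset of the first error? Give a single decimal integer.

Answer: 2

Derivation:
Byte[0]=D1: 2-byte lead, need 1 cont bytes. acc=0x11
Byte[1]=B3: continuation. acc=(acc<<6)|0x33=0x473
Completed: cp=U+0473 (starts at byte 0)
Byte[2]=8C: INVALID lead byte (not 0xxx/110x/1110/11110)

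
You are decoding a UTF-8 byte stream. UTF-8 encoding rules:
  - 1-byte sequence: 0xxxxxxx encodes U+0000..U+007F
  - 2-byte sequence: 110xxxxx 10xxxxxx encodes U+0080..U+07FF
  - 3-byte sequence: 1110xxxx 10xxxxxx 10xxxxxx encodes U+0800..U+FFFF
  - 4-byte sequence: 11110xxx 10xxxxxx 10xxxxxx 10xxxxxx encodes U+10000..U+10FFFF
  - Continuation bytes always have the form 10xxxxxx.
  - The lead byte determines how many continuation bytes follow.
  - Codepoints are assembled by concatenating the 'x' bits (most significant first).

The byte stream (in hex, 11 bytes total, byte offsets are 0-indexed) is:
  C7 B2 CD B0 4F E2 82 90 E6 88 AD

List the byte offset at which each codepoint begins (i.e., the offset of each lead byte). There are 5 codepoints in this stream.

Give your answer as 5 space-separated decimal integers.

Byte[0]=C7: 2-byte lead, need 1 cont bytes. acc=0x7
Byte[1]=B2: continuation. acc=(acc<<6)|0x32=0x1F2
Completed: cp=U+01F2 (starts at byte 0)
Byte[2]=CD: 2-byte lead, need 1 cont bytes. acc=0xD
Byte[3]=B0: continuation. acc=(acc<<6)|0x30=0x370
Completed: cp=U+0370 (starts at byte 2)
Byte[4]=4F: 1-byte ASCII. cp=U+004F
Byte[5]=E2: 3-byte lead, need 2 cont bytes. acc=0x2
Byte[6]=82: continuation. acc=(acc<<6)|0x02=0x82
Byte[7]=90: continuation. acc=(acc<<6)|0x10=0x2090
Completed: cp=U+2090 (starts at byte 5)
Byte[8]=E6: 3-byte lead, need 2 cont bytes. acc=0x6
Byte[9]=88: continuation. acc=(acc<<6)|0x08=0x188
Byte[10]=AD: continuation. acc=(acc<<6)|0x2D=0x622D
Completed: cp=U+622D (starts at byte 8)

Answer: 0 2 4 5 8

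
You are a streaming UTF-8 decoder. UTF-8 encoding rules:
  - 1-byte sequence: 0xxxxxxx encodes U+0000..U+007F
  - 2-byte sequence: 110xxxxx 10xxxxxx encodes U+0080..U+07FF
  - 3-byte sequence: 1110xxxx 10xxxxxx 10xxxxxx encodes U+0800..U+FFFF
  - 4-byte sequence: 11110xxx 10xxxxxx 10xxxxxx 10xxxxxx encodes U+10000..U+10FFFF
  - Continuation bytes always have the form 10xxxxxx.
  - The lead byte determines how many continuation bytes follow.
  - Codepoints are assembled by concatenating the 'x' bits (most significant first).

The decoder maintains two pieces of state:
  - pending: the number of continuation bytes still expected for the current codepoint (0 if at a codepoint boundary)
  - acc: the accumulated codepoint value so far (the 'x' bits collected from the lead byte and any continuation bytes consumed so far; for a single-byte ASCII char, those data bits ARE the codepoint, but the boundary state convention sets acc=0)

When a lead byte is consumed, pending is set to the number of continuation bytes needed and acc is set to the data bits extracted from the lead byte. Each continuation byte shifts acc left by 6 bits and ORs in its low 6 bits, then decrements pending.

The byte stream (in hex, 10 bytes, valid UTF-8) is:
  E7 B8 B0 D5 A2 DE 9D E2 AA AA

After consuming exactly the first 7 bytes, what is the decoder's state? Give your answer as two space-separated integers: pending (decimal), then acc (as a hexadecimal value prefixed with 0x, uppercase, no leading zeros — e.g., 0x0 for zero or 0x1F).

Byte[0]=E7: 3-byte lead. pending=2, acc=0x7
Byte[1]=B8: continuation. acc=(acc<<6)|0x38=0x1F8, pending=1
Byte[2]=B0: continuation. acc=(acc<<6)|0x30=0x7E30, pending=0
Byte[3]=D5: 2-byte lead. pending=1, acc=0x15
Byte[4]=A2: continuation. acc=(acc<<6)|0x22=0x562, pending=0
Byte[5]=DE: 2-byte lead. pending=1, acc=0x1E
Byte[6]=9D: continuation. acc=(acc<<6)|0x1D=0x79D, pending=0

Answer: 0 0x79D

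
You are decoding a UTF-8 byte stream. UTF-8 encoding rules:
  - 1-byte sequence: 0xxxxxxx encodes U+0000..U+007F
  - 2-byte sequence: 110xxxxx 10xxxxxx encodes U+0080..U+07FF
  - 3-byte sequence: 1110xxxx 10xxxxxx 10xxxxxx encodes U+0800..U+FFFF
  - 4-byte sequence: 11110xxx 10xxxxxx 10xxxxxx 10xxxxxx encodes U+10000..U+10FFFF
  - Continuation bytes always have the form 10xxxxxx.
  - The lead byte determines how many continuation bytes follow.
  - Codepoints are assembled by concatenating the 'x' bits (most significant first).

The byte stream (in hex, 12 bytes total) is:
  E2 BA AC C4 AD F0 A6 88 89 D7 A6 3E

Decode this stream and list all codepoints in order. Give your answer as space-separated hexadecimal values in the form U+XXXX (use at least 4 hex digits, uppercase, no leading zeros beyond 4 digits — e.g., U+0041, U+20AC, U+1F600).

Byte[0]=E2: 3-byte lead, need 2 cont bytes. acc=0x2
Byte[1]=BA: continuation. acc=(acc<<6)|0x3A=0xBA
Byte[2]=AC: continuation. acc=(acc<<6)|0x2C=0x2EAC
Completed: cp=U+2EAC (starts at byte 0)
Byte[3]=C4: 2-byte lead, need 1 cont bytes. acc=0x4
Byte[4]=AD: continuation. acc=(acc<<6)|0x2D=0x12D
Completed: cp=U+012D (starts at byte 3)
Byte[5]=F0: 4-byte lead, need 3 cont bytes. acc=0x0
Byte[6]=A6: continuation. acc=(acc<<6)|0x26=0x26
Byte[7]=88: continuation. acc=(acc<<6)|0x08=0x988
Byte[8]=89: continuation. acc=(acc<<6)|0x09=0x26209
Completed: cp=U+26209 (starts at byte 5)
Byte[9]=D7: 2-byte lead, need 1 cont bytes. acc=0x17
Byte[10]=A6: continuation. acc=(acc<<6)|0x26=0x5E6
Completed: cp=U+05E6 (starts at byte 9)
Byte[11]=3E: 1-byte ASCII. cp=U+003E

Answer: U+2EAC U+012D U+26209 U+05E6 U+003E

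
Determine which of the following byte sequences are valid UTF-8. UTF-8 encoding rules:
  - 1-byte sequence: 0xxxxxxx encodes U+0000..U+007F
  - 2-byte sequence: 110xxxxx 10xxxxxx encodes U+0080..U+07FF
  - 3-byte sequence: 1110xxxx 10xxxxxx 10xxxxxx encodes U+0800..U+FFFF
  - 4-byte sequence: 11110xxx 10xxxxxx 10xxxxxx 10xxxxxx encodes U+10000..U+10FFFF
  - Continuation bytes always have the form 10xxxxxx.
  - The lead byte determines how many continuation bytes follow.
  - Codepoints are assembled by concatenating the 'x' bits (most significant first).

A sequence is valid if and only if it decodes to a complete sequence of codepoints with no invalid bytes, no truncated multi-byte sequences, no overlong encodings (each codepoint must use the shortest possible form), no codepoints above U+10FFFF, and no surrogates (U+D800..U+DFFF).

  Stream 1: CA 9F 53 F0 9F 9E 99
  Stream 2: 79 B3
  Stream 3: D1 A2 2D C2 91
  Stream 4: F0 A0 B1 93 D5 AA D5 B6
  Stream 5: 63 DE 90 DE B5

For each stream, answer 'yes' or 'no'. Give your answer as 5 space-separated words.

Stream 1: decodes cleanly. VALID
Stream 2: error at byte offset 1. INVALID
Stream 3: decodes cleanly. VALID
Stream 4: decodes cleanly. VALID
Stream 5: decodes cleanly. VALID

Answer: yes no yes yes yes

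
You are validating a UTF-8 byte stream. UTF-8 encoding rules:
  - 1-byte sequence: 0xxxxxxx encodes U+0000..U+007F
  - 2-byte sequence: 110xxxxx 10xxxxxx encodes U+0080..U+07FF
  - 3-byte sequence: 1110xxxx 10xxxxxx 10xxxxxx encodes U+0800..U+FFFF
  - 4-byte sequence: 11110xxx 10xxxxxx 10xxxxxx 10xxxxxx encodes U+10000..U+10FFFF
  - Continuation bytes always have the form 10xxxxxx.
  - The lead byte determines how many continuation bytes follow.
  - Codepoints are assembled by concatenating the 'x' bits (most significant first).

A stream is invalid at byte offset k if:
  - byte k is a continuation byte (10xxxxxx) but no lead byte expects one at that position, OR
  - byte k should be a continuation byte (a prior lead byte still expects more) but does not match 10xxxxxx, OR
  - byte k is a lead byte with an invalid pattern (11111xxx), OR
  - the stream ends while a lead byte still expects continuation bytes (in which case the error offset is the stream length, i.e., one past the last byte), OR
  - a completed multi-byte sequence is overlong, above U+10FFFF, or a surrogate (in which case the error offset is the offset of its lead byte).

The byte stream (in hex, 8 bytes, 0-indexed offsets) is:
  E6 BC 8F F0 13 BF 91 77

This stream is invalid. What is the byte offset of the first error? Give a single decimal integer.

Answer: 4

Derivation:
Byte[0]=E6: 3-byte lead, need 2 cont bytes. acc=0x6
Byte[1]=BC: continuation. acc=(acc<<6)|0x3C=0x1BC
Byte[2]=8F: continuation. acc=(acc<<6)|0x0F=0x6F0F
Completed: cp=U+6F0F (starts at byte 0)
Byte[3]=F0: 4-byte lead, need 3 cont bytes. acc=0x0
Byte[4]=13: expected 10xxxxxx continuation. INVALID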